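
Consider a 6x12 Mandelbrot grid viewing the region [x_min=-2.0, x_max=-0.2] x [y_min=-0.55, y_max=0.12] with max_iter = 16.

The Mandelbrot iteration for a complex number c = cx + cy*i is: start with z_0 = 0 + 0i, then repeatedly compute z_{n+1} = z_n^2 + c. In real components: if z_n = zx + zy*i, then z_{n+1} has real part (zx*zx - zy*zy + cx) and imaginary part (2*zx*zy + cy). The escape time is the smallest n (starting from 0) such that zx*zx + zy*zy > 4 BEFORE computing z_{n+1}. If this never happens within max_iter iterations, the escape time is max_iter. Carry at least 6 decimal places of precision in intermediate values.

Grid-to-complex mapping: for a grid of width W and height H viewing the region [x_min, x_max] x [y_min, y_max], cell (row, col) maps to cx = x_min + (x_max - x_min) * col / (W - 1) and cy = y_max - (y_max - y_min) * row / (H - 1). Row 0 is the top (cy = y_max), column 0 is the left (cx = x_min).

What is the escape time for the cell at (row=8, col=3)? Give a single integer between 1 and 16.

z_0 = 0 + 0i, c = -0.9200 + -0.3673i
Iter 1: z = -0.9200 + -0.3673i, |z|^2 = 0.9813
Iter 2: z = -0.2085 + 0.3085i, |z|^2 = 0.1386
Iter 3: z = -0.9717 + -0.4959i, |z|^2 = 1.1902
Iter 4: z = -0.2217 + 0.5965i, |z|^2 = 0.4050
Iter 5: z = -1.2267 + -0.6318i, |z|^2 = 1.9038
Iter 6: z = 0.1855 + 1.1827i, |z|^2 = 1.4331
Iter 7: z = -2.2843 + 0.0716i, |z|^2 = 5.2229
Escaped at iteration 7

Answer: 7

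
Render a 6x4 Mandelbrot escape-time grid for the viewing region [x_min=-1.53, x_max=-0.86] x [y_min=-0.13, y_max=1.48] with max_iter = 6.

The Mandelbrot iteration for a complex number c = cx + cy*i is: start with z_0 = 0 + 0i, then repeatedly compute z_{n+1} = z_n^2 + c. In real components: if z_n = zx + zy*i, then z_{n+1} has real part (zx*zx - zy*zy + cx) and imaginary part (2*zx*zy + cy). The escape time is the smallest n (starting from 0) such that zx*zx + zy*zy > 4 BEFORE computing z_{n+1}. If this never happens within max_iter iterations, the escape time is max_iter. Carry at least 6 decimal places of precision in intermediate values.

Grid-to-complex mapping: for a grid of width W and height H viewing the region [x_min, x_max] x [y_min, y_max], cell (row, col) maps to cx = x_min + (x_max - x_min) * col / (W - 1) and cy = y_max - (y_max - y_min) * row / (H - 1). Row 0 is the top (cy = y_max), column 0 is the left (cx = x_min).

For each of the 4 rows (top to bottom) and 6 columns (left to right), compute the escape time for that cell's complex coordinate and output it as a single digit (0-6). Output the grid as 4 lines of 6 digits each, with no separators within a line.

Answer: 112222
333333
456666
666666

Derivation:
(row=0, col=0): c = -1.5300 + 1.4800i → escape time 1
(row=0, col=1): c = -1.3960 + 1.4800i → escape time 1
(row=0, col=2): c = -1.2620 + 1.4800i → escape time 2
(row=0, col=3): c = -1.1280 + 1.4800i → escape time 2
(row=0, col=4): c = -0.9940 + 1.4800i → escape time 2
(row=0, col=5): c = -0.8600 + 1.4800i → escape time 2
(row=1, col=0): c = -1.5300 + 0.9433i → escape time 3
(row=1, col=1): c = -1.3960 + 0.9433i → escape time 3
(row=1, col=2): c = -1.2620 + 0.9433i → escape time 3
(row=1, col=3): c = -1.1280 + 0.9433i → escape time 3
(row=1, col=4): c = -0.9940 + 0.9433i → escape time 3
(row=1, col=5): c = -0.8600 + 0.9433i → escape time 3
(row=2, col=0): c = -1.5300 + 0.4067i → escape time 4
(row=2, col=1): c = -1.3960 + 0.4067i → escape time 5
(row=2, col=2): c = -1.2620 + 0.4067i → escape time 6
(row=2, col=3): c = -1.1280 + 0.4067i → escape time 6
(row=2, col=4): c = -0.9940 + 0.4067i → escape time 6
(row=2, col=5): c = -0.8600 + 0.4067i → escape time 6
(row=3, col=0): c = -1.5300 + -0.1300i → escape time 6
(row=3, col=1): c = -1.3960 + -0.1300i → escape time 6
(row=3, col=2): c = -1.2620 + -0.1300i → escape time 6
(row=3, col=3): c = -1.1280 + -0.1300i → escape time 6
(row=3, col=4): c = -0.9940 + -0.1300i → escape time 6
(row=3, col=5): c = -0.8600 + -0.1300i → escape time 6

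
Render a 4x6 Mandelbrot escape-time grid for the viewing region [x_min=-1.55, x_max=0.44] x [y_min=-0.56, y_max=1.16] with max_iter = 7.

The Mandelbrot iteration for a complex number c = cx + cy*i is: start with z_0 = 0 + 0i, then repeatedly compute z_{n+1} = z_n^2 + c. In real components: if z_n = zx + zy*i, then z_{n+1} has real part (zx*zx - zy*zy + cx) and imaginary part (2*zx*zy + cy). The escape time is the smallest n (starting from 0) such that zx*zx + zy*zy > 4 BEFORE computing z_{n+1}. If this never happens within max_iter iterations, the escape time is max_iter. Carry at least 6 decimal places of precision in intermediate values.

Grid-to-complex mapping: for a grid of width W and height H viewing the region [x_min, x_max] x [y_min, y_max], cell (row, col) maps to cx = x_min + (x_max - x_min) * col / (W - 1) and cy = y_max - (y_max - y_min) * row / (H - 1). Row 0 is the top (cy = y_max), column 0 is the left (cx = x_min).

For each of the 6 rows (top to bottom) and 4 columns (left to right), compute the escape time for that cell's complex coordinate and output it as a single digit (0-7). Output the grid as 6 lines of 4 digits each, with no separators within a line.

(row=0, col=0): c = -1.5500 + 1.1600i → escape time 2
(row=0, col=1): c = -0.8867 + 1.1600i → escape time 3
(row=0, col=2): c = -0.2233 + 1.1600i → escape time 4
(row=0, col=3): c = 0.4400 + 1.1600i → escape time 2
(row=1, col=0): c = -1.5500 + 0.8160i → escape time 3
(row=1, col=1): c = -0.8867 + 0.8160i → escape time 4
(row=1, col=2): c = -0.2233 + 0.8160i → escape time 7
(row=1, col=3): c = 0.4400 + 0.8160i → escape time 3
(row=2, col=0): c = -1.5500 + 0.4720i → escape time 3
(row=2, col=1): c = -0.8867 + 0.4720i → escape time 6
(row=2, col=2): c = -0.2233 + 0.4720i → escape time 7
(row=2, col=3): c = 0.4400 + 0.4720i → escape time 6
(row=3, col=0): c = -1.5500 + 0.1280i → escape time 6
(row=3, col=1): c = -0.8867 + 0.1280i → escape time 7
(row=3, col=2): c = -0.2233 + 0.1280i → escape time 7
(row=3, col=3): c = 0.4400 + 0.1280i → escape time 6
(row=4, col=0): c = -1.5500 + -0.2160i → escape time 5
(row=4, col=1): c = -0.8867 + -0.2160i → escape time 7
(row=4, col=2): c = -0.2233 + -0.2160i → escape time 7
(row=4, col=3): c = 0.4400 + -0.2160i → escape time 7
(row=5, col=0): c = -1.5500 + -0.5600i → escape time 3
(row=5, col=1): c = -0.8867 + -0.5600i → escape time 5
(row=5, col=2): c = -0.2233 + -0.5600i → escape time 7
(row=5, col=3): c = 0.4400 + -0.5600i → escape time 6

Answer: 2342
3473
3676
6776
5777
3576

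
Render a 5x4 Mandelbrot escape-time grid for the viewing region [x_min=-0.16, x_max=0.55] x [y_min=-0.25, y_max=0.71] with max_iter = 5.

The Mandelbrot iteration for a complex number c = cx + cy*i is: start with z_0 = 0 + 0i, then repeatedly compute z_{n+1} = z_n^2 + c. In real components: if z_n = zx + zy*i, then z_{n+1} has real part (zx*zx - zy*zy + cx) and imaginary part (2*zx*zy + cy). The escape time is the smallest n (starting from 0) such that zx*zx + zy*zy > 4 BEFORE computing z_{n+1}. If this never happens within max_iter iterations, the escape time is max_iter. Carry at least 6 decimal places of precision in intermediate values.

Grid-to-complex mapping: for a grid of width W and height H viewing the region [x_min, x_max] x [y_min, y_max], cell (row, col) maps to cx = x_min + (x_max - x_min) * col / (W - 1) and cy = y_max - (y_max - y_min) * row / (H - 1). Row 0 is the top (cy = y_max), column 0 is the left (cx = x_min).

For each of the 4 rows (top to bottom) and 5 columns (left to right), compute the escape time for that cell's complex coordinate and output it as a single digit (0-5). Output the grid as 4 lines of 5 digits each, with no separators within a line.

(row=0, col=0): c = -0.1600 + 0.7100i → escape time 5
(row=0, col=1): c = 0.0175 + 0.7100i → escape time 5
(row=0, col=2): c = 0.1950 + 0.7100i → escape time 5
(row=0, col=3): c = 0.3725 + 0.7100i → escape time 5
(row=0, col=4): c = 0.5500 + 0.7100i → escape time 3
(row=1, col=0): c = -0.1600 + 0.3900i → escape time 5
(row=1, col=1): c = 0.0175 + 0.3900i → escape time 5
(row=1, col=2): c = 0.1950 + 0.3900i → escape time 5
(row=1, col=3): c = 0.3725 + 0.3900i → escape time 5
(row=1, col=4): c = 0.5500 + 0.3900i → escape time 4
(row=2, col=0): c = -0.1600 + 0.0700i → escape time 5
(row=2, col=1): c = 0.0175 + 0.0700i → escape time 5
(row=2, col=2): c = 0.1950 + 0.0700i → escape time 5
(row=2, col=3): c = 0.3725 + 0.0700i → escape time 5
(row=2, col=4): c = 0.5500 + 0.0700i → escape time 4
(row=3, col=0): c = -0.1600 + -0.2500i → escape time 5
(row=3, col=1): c = 0.0175 + -0.2500i → escape time 5
(row=3, col=2): c = 0.1950 + -0.2500i → escape time 5
(row=3, col=3): c = 0.3725 + -0.2500i → escape time 5
(row=3, col=4): c = 0.5500 + -0.2500i → escape time 4

Answer: 55553
55554
55554
55554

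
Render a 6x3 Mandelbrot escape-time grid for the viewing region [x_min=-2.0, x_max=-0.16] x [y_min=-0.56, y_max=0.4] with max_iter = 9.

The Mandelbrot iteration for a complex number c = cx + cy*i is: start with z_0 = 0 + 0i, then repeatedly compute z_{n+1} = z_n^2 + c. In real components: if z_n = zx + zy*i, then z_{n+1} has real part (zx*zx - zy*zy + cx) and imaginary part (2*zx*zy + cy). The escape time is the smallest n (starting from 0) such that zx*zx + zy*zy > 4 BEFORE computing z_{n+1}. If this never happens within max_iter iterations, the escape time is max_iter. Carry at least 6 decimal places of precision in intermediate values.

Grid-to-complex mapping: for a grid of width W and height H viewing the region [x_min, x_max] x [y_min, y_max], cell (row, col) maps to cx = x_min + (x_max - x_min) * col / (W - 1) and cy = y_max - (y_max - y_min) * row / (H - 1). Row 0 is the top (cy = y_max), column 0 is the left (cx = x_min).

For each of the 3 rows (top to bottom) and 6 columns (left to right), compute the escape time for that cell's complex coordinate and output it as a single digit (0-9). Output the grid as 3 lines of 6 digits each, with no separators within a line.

Answer: 139799
169999
133599

Derivation:
(row=0, col=0): c = -2.0000 + 0.4000i → escape time 1
(row=0, col=1): c = -1.6320 + 0.4000i → escape time 3
(row=0, col=2): c = -1.2640 + 0.4000i → escape time 9
(row=0, col=3): c = -0.8960 + 0.4000i → escape time 7
(row=0, col=4): c = -0.5280 + 0.4000i → escape time 9
(row=0, col=5): c = -0.1600 + 0.4000i → escape time 9
(row=1, col=0): c = -2.0000 + -0.0800i → escape time 1
(row=1, col=1): c = -1.6320 + -0.0800i → escape time 6
(row=1, col=2): c = -1.2640 + -0.0800i → escape time 9
(row=1, col=3): c = -0.8960 + -0.0800i → escape time 9
(row=1, col=4): c = -0.5280 + -0.0800i → escape time 9
(row=1, col=5): c = -0.1600 + -0.0800i → escape time 9
(row=2, col=0): c = -2.0000 + -0.5600i → escape time 1
(row=2, col=1): c = -1.6320 + -0.5600i → escape time 3
(row=2, col=2): c = -1.2640 + -0.5600i → escape time 3
(row=2, col=3): c = -0.8960 + -0.5600i → escape time 5
(row=2, col=4): c = -0.5280 + -0.5600i → escape time 9
(row=2, col=5): c = -0.1600 + -0.5600i → escape time 9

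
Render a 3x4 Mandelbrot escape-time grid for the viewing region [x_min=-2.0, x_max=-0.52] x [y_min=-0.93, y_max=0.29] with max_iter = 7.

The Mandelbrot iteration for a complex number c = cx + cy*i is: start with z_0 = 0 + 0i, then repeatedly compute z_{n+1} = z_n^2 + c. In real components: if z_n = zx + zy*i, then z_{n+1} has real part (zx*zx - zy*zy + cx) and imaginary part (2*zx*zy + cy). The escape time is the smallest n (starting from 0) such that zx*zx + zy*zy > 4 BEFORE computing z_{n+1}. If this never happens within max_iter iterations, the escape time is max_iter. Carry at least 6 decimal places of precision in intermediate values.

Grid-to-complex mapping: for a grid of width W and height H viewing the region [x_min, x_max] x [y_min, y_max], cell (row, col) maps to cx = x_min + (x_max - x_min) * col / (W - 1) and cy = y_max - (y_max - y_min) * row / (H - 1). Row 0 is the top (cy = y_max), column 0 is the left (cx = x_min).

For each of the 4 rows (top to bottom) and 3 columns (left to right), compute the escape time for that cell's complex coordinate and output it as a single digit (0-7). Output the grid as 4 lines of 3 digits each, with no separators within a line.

(row=0, col=0): c = -2.0000 + 0.2900i → escape time 1
(row=0, col=1): c = -1.2600 + 0.2900i → escape time 7
(row=0, col=2): c = -0.5200 + 0.2900i → escape time 7
(row=1, col=0): c = -2.0000 + -0.1167i → escape time 1
(row=1, col=1): c = -1.2600 + -0.1167i → escape time 7
(row=1, col=2): c = -0.5200 + -0.1167i → escape time 7
(row=2, col=0): c = -2.0000 + -0.5233i → escape time 1
(row=2, col=1): c = -1.2600 + -0.5233i → escape time 4
(row=2, col=2): c = -0.5200 + -0.5233i → escape time 7
(row=3, col=0): c = -2.0000 + -0.9300i → escape time 1
(row=3, col=1): c = -1.2600 + -0.9300i → escape time 3
(row=3, col=2): c = -0.5200 + -0.9300i → escape time 4

Answer: 177
177
147
134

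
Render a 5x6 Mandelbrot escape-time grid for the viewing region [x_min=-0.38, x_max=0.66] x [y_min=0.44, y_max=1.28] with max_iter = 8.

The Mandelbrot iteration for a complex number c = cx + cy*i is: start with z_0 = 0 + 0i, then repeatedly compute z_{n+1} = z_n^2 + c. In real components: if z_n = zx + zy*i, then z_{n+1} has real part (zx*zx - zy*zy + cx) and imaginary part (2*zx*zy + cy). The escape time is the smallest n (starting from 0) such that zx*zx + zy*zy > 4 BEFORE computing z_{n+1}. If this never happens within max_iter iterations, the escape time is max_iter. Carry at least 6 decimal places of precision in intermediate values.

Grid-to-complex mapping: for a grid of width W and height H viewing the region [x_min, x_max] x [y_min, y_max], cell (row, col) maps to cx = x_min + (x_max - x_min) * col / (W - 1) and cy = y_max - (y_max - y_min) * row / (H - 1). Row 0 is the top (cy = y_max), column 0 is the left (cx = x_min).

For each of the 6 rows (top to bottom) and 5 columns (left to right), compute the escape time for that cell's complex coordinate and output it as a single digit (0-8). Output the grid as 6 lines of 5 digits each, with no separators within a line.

(row=0, col=0): c = -0.3800 + 1.2800i → escape time 3
(row=0, col=1): c = -0.1200 + 1.2800i → escape time 3
(row=0, col=2): c = 0.1400 + 1.2800i → escape time 2
(row=0, col=3): c = 0.4000 + 1.2800i → escape time 2
(row=0, col=4): c = 0.6600 + 1.2800i → escape time 2
(row=1, col=0): c = -0.3800 + 1.1120i → escape time 4
(row=1, col=1): c = -0.1200 + 1.1120i → escape time 5
(row=1, col=2): c = 0.1400 + 1.1120i → escape time 3
(row=1, col=3): c = 0.4000 + 1.1120i → escape time 2
(row=1, col=4): c = 0.6600 + 1.1120i → escape time 2
(row=2, col=0): c = -0.3800 + 0.9440i → escape time 5
(row=2, col=1): c = -0.1200 + 0.9440i → escape time 8
(row=2, col=2): c = 0.1400 + 0.9440i → escape time 4
(row=2, col=3): c = 0.4000 + 0.9440i → escape time 3
(row=2, col=4): c = 0.6600 + 0.9440i → escape time 2
(row=3, col=0): c = -0.3800 + 0.7760i → escape time 7
(row=3, col=1): c = -0.1200 + 0.7760i → escape time 8
(row=3, col=2): c = 0.1400 + 0.7760i → escape time 6
(row=3, col=3): c = 0.4000 + 0.7760i → escape time 4
(row=3, col=4): c = 0.6600 + 0.7760i → escape time 3
(row=4, col=0): c = -0.3800 + 0.6080i → escape time 8
(row=4, col=1): c = -0.1200 + 0.6080i → escape time 8
(row=4, col=2): c = 0.1400 + 0.6080i → escape time 8
(row=4, col=3): c = 0.4000 + 0.6080i → escape time 8
(row=4, col=4): c = 0.6600 + 0.6080i → escape time 3
(row=5, col=0): c = -0.3800 + 0.4400i → escape time 8
(row=5, col=1): c = -0.1200 + 0.4400i → escape time 8
(row=5, col=2): c = 0.1400 + 0.4400i → escape time 8
(row=5, col=3): c = 0.4000 + 0.4400i → escape time 8
(row=5, col=4): c = 0.6600 + 0.4400i → escape time 3

Answer: 33222
45322
58432
78643
88883
88883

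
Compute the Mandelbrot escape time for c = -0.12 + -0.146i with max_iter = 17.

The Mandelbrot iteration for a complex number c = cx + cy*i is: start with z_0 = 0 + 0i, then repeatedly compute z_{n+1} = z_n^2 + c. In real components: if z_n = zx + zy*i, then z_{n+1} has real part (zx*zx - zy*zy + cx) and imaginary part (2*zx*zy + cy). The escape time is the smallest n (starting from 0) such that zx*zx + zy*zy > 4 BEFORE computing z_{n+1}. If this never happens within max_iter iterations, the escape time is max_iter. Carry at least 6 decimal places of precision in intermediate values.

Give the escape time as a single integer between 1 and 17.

Answer: 17

Derivation:
z_0 = 0 + 0i, c = -0.1200 + -0.1460i
Iter 1: z = -0.1200 + -0.1460i, |z|^2 = 0.0357
Iter 2: z = -0.1269 + -0.1110i, |z|^2 = 0.0284
Iter 3: z = -0.1162 + -0.1178i, |z|^2 = 0.0274
Iter 4: z = -0.1204 + -0.1186i, |z|^2 = 0.0286
Iter 5: z = -0.1196 + -0.1174i, |z|^2 = 0.0281
Iter 6: z = -0.1195 + -0.1179i, |z|^2 = 0.0282
Iter 7: z = -0.1196 + -0.1178i, |z|^2 = 0.0282
Iter 8: z = -0.1196 + -0.1178i, |z|^2 = 0.0282
Iter 9: z = -0.1196 + -0.1178i, |z|^2 = 0.0282
Iter 10: z = -0.1196 + -0.1178i, |z|^2 = 0.0282
Iter 11: z = -0.1196 + -0.1178i, |z|^2 = 0.0282
Iter 12: z = -0.1196 + -0.1178i, |z|^2 = 0.0282
Iter 13: z = -0.1196 + -0.1178i, |z|^2 = 0.0282
Iter 14: z = -0.1196 + -0.1178i, |z|^2 = 0.0282
Iter 15: z = -0.1196 + -0.1178i, |z|^2 = 0.0282
Iter 16: z = -0.1196 + -0.1178i, |z|^2 = 0.0282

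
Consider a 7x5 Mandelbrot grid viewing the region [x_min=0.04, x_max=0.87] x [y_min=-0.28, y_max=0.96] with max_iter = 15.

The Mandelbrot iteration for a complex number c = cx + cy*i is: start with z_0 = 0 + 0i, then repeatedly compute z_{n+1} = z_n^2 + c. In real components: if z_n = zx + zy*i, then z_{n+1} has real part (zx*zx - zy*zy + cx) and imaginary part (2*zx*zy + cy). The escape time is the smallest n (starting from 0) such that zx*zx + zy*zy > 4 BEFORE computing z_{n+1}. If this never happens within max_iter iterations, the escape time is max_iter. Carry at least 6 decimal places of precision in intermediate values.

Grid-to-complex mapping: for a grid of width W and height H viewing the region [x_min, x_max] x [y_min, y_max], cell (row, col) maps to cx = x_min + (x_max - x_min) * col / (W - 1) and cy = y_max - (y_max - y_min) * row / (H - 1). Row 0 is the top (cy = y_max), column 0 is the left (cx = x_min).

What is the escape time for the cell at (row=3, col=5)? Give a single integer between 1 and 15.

z_0 = 0 + 0i, c = 0.7317 + 0.0300i
Iter 1: z = 0.7317 + 0.0300i, |z|^2 = 0.5362
Iter 2: z = 1.2661 + 0.0739i, |z|^2 = 1.6085
Iter 3: z = 2.3292 + 0.2171i, |z|^2 = 5.4724
Escaped at iteration 3

Answer: 3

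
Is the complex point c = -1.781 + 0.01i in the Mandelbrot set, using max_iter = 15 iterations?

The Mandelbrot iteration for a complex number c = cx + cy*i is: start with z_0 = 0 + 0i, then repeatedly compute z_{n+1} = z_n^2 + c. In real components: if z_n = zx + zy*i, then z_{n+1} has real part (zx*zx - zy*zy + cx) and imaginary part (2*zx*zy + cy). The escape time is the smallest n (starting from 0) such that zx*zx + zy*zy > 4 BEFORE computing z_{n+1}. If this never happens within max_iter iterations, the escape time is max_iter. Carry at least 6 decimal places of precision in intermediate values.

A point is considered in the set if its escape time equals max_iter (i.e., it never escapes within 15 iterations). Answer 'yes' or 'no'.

Answer: yes

Derivation:
z_0 = 0 + 0i, c = -1.7810 + 0.0100i
Iter 1: z = -1.7810 + 0.0100i, |z|^2 = 3.1721
Iter 2: z = 1.3909 + -0.0256i, |z|^2 = 1.9352
Iter 3: z = 0.1528 + -0.0613i, |z|^2 = 0.0271
Iter 4: z = -1.7614 + -0.0087i, |z|^2 = 3.1026
Iter 5: z = 1.3214 + 0.0407i, |z|^2 = 1.7478
Iter 6: z = -0.0365 + 0.1177i, |z|^2 = 0.0152
Iter 7: z = -1.7935 + 0.0014i, |z|^2 = 3.2167
Iter 8: z = 1.4357 + 0.0049i, |z|^2 = 2.0613
Iter 9: z = 0.2802 + 0.0241i, |z|^2 = 0.0791
Iter 10: z = -1.7030 + 0.0235i, |z|^2 = 2.9009
Iter 11: z = 1.1188 + -0.0701i, |z|^2 = 1.2566
Iter 12: z = -0.5342 + -0.1470i, |z|^2 = 0.3070
Iter 13: z = -1.5172 + 0.1670i, |z|^2 = 2.3299
Iter 14: z = 0.4931 + -0.4968i, |z|^2 = 0.4899
Did not escape in 15 iterations → in set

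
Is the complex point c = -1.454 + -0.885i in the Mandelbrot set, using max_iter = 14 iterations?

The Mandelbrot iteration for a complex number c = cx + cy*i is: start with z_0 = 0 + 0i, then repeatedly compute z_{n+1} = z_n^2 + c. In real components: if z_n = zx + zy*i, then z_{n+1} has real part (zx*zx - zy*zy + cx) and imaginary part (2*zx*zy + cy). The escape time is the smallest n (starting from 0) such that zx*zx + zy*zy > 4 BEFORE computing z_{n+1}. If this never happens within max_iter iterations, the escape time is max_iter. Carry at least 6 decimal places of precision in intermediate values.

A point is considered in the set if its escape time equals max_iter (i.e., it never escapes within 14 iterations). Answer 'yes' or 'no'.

Answer: no

Derivation:
z_0 = 0 + 0i, c = -1.4540 + -0.8850i
Iter 1: z = -1.4540 + -0.8850i, |z|^2 = 2.8973
Iter 2: z = -0.1231 + 1.6886i, |z|^2 = 2.8665
Iter 3: z = -4.2901 + -1.3008i, |z|^2 = 20.0973
Escaped at iteration 3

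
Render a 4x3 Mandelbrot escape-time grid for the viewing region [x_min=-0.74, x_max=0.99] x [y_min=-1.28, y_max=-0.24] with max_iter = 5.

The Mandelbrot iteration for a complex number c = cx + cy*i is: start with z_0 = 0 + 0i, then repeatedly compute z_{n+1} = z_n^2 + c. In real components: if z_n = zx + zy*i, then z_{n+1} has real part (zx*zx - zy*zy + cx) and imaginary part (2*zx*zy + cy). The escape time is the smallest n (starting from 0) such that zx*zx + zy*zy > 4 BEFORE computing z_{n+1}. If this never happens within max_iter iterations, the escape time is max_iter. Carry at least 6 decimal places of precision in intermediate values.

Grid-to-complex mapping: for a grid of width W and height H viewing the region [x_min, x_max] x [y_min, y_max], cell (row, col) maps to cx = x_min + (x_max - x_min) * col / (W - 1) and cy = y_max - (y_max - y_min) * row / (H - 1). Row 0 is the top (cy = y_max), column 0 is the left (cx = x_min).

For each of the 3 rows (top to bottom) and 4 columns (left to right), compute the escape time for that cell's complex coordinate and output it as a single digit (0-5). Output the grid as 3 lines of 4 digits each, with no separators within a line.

(row=0, col=0): c = -0.7400 + -0.2400i → escape time 5
(row=0, col=1): c = -0.1633 + -0.2400i → escape time 5
(row=0, col=2): c = 0.4133 + -0.2400i → escape time 5
(row=0, col=3): c = 0.9900 + -0.2400i → escape time 2
(row=1, col=0): c = -0.7400 + -0.7600i → escape time 4
(row=1, col=1): c = -0.1633 + -0.7600i → escape time 5
(row=1, col=2): c = 0.4133 + -0.7600i → escape time 4
(row=1, col=3): c = 0.9900 + -0.7600i → escape time 2
(row=2, col=0): c = -0.7400 + -1.2800i → escape time 3
(row=2, col=1): c = -0.1633 + -1.2800i → escape time 3
(row=2, col=2): c = 0.4133 + -1.2800i → escape time 2
(row=2, col=3): c = 0.9900 + -1.2800i → escape time 2

Answer: 5552
4542
3322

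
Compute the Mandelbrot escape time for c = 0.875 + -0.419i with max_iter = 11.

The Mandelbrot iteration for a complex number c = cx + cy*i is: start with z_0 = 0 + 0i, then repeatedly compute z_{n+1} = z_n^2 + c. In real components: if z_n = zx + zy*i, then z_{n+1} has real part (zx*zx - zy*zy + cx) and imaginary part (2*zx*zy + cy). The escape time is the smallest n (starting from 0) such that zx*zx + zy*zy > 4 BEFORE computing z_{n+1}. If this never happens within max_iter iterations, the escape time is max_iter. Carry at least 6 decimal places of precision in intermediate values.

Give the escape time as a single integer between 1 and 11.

Answer: 3

Derivation:
z_0 = 0 + 0i, c = 0.8750 + -0.4190i
Iter 1: z = 0.8750 + -0.4190i, |z|^2 = 0.9412
Iter 2: z = 1.4651 + -1.1522i, |z|^2 = 3.4741
Iter 3: z = 1.6937 + -3.7952i, |z|^2 = 17.2726
Escaped at iteration 3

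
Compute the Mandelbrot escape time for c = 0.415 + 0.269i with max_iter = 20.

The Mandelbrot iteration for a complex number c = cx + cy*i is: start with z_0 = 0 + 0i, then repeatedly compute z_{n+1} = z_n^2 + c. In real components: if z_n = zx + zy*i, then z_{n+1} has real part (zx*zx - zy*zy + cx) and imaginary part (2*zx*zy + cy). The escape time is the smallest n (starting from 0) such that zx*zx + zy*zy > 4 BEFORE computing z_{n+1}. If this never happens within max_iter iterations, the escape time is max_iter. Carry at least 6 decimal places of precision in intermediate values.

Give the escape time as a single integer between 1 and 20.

z_0 = 0 + 0i, c = 0.4150 + 0.2690i
Iter 1: z = 0.4150 + 0.2690i, |z|^2 = 0.2446
Iter 2: z = 0.5149 + 0.4923i, |z|^2 = 0.5074
Iter 3: z = 0.4378 + 0.7759i, |z|^2 = 0.7937
Iter 4: z = 0.0046 + 0.9483i, |z|^2 = 0.8993
Iter 5: z = -0.4843 + 0.2777i, |z|^2 = 0.3117
Iter 6: z = 0.5724 + 0.0000i, |z|^2 = 0.3276
Iter 7: z = 0.7426 + 0.2690i, |z|^2 = 0.6239
Iter 8: z = 0.8941 + 0.6685i, |z|^2 = 1.2464
Iter 9: z = 0.7675 + 1.4645i, |z|^2 = 2.7340
Iter 10: z = -1.1408 + 2.5171i, |z|^2 = 7.6373
Escaped at iteration 10

Answer: 10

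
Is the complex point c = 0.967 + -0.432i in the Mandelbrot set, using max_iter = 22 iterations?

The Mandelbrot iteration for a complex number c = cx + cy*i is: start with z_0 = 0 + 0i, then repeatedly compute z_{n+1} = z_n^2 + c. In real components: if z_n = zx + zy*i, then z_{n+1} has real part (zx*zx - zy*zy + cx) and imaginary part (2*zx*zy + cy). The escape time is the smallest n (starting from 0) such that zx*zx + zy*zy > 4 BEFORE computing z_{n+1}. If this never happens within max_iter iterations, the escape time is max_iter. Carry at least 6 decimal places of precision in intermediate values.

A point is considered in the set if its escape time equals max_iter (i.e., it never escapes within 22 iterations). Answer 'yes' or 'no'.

Answer: no

Derivation:
z_0 = 0 + 0i, c = 0.9670 + -0.4320i
Iter 1: z = 0.9670 + -0.4320i, |z|^2 = 1.1217
Iter 2: z = 1.7155 + -1.2675i, |z|^2 = 4.5493
Escaped at iteration 2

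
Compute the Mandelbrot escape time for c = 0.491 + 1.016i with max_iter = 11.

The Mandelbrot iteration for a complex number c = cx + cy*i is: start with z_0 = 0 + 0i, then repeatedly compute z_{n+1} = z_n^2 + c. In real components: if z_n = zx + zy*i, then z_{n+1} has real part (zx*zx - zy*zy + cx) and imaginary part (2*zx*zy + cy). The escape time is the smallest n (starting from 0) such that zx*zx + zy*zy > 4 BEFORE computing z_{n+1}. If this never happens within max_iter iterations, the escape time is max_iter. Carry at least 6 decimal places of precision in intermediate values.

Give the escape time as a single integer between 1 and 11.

z_0 = 0 + 0i, c = 0.4910 + 1.0160i
Iter 1: z = 0.4910 + 1.0160i, |z|^2 = 1.2733
Iter 2: z = -0.3002 + 2.0137i, |z|^2 = 4.1451
Escaped at iteration 2

Answer: 2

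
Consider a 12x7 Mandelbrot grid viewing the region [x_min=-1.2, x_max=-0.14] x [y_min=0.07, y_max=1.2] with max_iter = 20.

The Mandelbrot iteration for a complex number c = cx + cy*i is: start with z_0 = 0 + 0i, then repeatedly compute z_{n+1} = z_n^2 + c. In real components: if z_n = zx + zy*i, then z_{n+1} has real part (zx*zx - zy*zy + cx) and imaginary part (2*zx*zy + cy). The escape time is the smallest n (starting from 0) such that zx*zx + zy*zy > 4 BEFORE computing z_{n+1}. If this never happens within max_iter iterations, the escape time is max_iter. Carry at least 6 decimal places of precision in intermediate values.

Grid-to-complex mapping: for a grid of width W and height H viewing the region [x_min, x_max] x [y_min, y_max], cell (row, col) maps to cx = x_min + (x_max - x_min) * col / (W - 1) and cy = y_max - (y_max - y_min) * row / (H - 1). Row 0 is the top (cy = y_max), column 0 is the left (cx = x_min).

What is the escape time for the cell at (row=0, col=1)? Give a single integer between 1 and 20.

Answer: 3

Derivation:
z_0 = 0 + 0i, c = -1.1036 + 1.2000i
Iter 1: z = -1.1036 + 1.2000i, |z|^2 = 2.6580
Iter 2: z = -1.3256 + -1.4487i, |z|^2 = 3.8561
Iter 3: z = -1.4452 + 5.0409i, |z|^2 = 27.4995
Escaped at iteration 3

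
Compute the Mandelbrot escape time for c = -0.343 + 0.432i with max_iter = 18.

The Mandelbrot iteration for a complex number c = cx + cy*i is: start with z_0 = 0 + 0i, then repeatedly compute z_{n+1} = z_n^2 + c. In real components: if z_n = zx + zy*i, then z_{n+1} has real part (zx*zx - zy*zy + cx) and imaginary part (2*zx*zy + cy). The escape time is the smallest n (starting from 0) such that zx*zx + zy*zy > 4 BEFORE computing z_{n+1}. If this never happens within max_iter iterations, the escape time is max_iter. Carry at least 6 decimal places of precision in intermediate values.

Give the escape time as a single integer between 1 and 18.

Answer: 18

Derivation:
z_0 = 0 + 0i, c = -0.3430 + 0.4320i
Iter 1: z = -0.3430 + 0.4320i, |z|^2 = 0.3043
Iter 2: z = -0.4120 + 0.1356i, |z|^2 = 0.1881
Iter 3: z = -0.1917 + 0.3202i, |z|^2 = 0.1393
Iter 4: z = -0.4088 + 0.3092i, |z|^2 = 0.2628
Iter 5: z = -0.2715 + 0.1792i, |z|^2 = 0.1058
Iter 6: z = -0.3014 + 0.3347i, |z|^2 = 0.2029
Iter 7: z = -0.3642 + 0.2302i, |z|^2 = 0.1857
Iter 8: z = -0.2634 + 0.2643i, |z|^2 = 0.1392
Iter 9: z = -0.3435 + 0.2928i, |z|^2 = 0.2037
Iter 10: z = -0.3107 + 0.2309i, |z|^2 = 0.1499
Iter 11: z = -0.2997 + 0.2885i, |z|^2 = 0.1731
Iter 12: z = -0.3364 + 0.2590i, |z|^2 = 0.1803
Iter 13: z = -0.2969 + 0.2577i, |z|^2 = 0.1546
Iter 14: z = -0.3212 + 0.2789i, |z|^2 = 0.1810
Iter 15: z = -0.3176 + 0.2528i, |z|^2 = 0.1648
Iter 16: z = -0.3060 + 0.2714i, |z|^2 = 0.1673
Iter 17: z = -0.3230 + 0.2659i, |z|^2 = 0.1750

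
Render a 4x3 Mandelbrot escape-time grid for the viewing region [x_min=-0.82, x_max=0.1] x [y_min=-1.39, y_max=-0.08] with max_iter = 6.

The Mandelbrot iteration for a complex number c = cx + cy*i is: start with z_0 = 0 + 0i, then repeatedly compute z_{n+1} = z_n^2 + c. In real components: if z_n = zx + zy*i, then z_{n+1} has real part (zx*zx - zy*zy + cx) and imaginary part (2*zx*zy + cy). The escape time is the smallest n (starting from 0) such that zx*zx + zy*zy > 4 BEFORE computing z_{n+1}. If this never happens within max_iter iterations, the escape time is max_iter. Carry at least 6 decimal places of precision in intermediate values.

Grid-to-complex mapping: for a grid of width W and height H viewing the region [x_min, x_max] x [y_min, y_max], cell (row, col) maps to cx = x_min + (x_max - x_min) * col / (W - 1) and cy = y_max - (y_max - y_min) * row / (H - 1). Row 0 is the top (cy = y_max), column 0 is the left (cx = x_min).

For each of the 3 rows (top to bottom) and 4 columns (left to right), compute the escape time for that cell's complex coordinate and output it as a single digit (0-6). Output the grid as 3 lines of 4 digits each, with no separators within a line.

Answer: 6666
4666
2222

Derivation:
(row=0, col=0): c = -0.8200 + -0.0800i → escape time 6
(row=0, col=1): c = -0.5133 + -0.0800i → escape time 6
(row=0, col=2): c = -0.2067 + -0.0800i → escape time 6
(row=0, col=3): c = 0.1000 + -0.0800i → escape time 6
(row=1, col=0): c = -0.8200 + -0.7350i → escape time 4
(row=1, col=1): c = -0.5133 + -0.7350i → escape time 6
(row=1, col=2): c = -0.2067 + -0.7350i → escape time 6
(row=1, col=3): c = 0.1000 + -0.7350i → escape time 6
(row=2, col=0): c = -0.8200 + -1.3900i → escape time 2
(row=2, col=1): c = -0.5133 + -1.3900i → escape time 2
(row=2, col=2): c = -0.2067 + -1.3900i → escape time 2
(row=2, col=3): c = 0.1000 + -1.3900i → escape time 2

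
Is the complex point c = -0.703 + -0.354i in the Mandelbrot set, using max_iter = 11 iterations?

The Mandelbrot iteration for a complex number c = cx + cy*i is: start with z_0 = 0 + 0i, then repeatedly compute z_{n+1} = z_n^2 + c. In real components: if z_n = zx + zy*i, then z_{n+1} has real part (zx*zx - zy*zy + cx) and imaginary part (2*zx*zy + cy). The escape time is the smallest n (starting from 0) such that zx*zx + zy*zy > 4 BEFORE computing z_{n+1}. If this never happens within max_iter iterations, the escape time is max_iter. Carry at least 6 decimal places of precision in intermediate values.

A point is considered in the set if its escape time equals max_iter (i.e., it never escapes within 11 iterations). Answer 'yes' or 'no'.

Answer: yes

Derivation:
z_0 = 0 + 0i, c = -0.7030 + -0.3540i
Iter 1: z = -0.7030 + -0.3540i, |z|^2 = 0.6195
Iter 2: z = -0.3341 + 0.1437i, |z|^2 = 0.1323
Iter 3: z = -0.6120 + -0.4500i, |z|^2 = 0.5771
Iter 4: z = -0.5310 + 0.1969i, |z|^2 = 0.3207
Iter 5: z = -0.4598 + -0.5631i, |z|^2 = 0.5285
Iter 6: z = -0.8086 + 0.1638i, |z|^2 = 0.6806
Iter 7: z = -0.0760 + -0.6190i, |z|^2 = 0.3889
Iter 8: z = -1.0803 + -0.2599i, |z|^2 = 1.2346
Iter 9: z = 0.3966 + 0.2075i, |z|^2 = 0.2003
Iter 10: z = -0.5888 + -0.1894i, |z|^2 = 0.3825
Did not escape in 11 iterations → in set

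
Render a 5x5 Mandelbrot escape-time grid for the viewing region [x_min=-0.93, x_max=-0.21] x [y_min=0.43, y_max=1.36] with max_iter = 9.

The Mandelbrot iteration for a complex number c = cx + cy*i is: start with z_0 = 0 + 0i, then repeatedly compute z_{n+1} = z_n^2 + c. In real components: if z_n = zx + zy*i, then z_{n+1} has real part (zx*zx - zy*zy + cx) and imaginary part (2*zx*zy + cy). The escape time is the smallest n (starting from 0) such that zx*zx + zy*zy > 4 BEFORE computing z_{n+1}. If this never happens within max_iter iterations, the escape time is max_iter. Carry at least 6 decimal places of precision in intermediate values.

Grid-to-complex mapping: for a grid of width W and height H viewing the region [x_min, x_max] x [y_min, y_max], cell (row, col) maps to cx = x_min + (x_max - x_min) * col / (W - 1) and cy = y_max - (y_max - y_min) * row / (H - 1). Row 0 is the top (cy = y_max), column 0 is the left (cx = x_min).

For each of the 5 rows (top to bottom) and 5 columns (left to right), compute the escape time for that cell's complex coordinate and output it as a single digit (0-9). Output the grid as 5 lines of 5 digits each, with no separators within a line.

(row=0, col=0): c = -0.9300 + 1.3600i → escape time 2
(row=0, col=1): c = -0.7500 + 1.3600i → escape time 2
(row=0, col=2): c = -0.5700 + 1.3600i → escape time 2
(row=0, col=3): c = -0.3900 + 1.3600i → escape time 2
(row=0, col=4): c = -0.2100 + 1.3600i → escape time 2
(row=1, col=0): c = -0.9300 + 1.1275i → escape time 3
(row=1, col=1): c = -0.7500 + 1.1275i → escape time 3
(row=1, col=2): c = -0.5700 + 1.1275i → escape time 3
(row=1, col=3): c = -0.3900 + 1.1275i → escape time 4
(row=1, col=4): c = -0.2100 + 1.1275i → escape time 6
(row=2, col=0): c = -0.9300 + 0.8950i → escape time 3
(row=2, col=1): c = -0.7500 + 0.8950i → escape time 4
(row=2, col=2): c = -0.5700 + 0.8950i → escape time 4
(row=2, col=3): c = -0.3900 + 0.8950i → escape time 5
(row=2, col=4): c = -0.2100 + 0.8950i → escape time 9
(row=3, col=0): c = -0.9300 + 0.6625i → escape time 4
(row=3, col=1): c = -0.7500 + 0.6625i → escape time 5
(row=3, col=2): c = -0.5700 + 0.6625i → escape time 9
(row=3, col=3): c = -0.3900 + 0.6625i → escape time 9
(row=3, col=4): c = -0.2100 + 0.6625i → escape time 9
(row=4, col=0): c = -0.9300 + 0.4300i → escape time 6
(row=4, col=1): c = -0.7500 + 0.4300i → escape time 8
(row=4, col=2): c = -0.5700 + 0.4300i → escape time 9
(row=4, col=3): c = -0.3900 + 0.4300i → escape time 9
(row=4, col=4): c = -0.2100 + 0.4300i → escape time 9

Answer: 22222
33346
34459
45999
68999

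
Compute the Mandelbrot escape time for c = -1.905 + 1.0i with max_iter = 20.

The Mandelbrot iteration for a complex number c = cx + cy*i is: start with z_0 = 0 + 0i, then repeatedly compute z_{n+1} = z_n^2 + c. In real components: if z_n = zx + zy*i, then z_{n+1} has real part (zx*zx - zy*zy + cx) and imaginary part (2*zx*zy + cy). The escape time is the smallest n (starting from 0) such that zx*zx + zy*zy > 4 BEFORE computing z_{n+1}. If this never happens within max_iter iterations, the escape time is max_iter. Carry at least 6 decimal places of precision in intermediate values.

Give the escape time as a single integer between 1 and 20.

z_0 = 0 + 0i, c = -1.9050 + 1.0000i
Iter 1: z = -1.9050 + 1.0000i, |z|^2 = 4.6290
Escaped at iteration 1

Answer: 1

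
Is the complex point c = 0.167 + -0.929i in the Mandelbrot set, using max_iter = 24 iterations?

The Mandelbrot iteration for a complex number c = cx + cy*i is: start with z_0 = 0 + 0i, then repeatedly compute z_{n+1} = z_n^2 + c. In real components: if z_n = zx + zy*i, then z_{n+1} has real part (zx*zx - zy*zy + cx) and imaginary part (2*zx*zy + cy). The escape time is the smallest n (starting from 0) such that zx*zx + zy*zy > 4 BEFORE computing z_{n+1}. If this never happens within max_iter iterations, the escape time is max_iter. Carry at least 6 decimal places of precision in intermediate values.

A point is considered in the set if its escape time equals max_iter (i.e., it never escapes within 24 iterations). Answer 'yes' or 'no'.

Answer: no

Derivation:
z_0 = 0 + 0i, c = 0.1670 + -0.9290i
Iter 1: z = 0.1670 + -0.9290i, |z|^2 = 0.8909
Iter 2: z = -0.6682 + -1.2393i, |z|^2 = 1.9823
Iter 3: z = -0.9224 + 0.7271i, |z|^2 = 1.3794
Iter 4: z = 0.4892 + -2.2703i, |z|^2 = 5.3935
Escaped at iteration 4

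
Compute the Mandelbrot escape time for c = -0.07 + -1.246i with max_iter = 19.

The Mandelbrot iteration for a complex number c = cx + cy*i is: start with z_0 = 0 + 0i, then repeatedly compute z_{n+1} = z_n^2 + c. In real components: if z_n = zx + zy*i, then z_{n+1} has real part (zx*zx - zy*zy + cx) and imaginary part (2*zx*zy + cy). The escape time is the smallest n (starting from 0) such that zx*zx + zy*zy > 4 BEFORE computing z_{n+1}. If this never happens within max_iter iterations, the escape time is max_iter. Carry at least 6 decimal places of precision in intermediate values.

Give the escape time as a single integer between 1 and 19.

z_0 = 0 + 0i, c = -0.0700 + -1.2460i
Iter 1: z = -0.0700 + -1.2460i, |z|^2 = 1.5574
Iter 2: z = -1.6176 + -1.0716i, |z|^2 = 3.7649
Iter 3: z = 1.3984 + 2.2207i, |z|^2 = 6.8873
Escaped at iteration 3

Answer: 3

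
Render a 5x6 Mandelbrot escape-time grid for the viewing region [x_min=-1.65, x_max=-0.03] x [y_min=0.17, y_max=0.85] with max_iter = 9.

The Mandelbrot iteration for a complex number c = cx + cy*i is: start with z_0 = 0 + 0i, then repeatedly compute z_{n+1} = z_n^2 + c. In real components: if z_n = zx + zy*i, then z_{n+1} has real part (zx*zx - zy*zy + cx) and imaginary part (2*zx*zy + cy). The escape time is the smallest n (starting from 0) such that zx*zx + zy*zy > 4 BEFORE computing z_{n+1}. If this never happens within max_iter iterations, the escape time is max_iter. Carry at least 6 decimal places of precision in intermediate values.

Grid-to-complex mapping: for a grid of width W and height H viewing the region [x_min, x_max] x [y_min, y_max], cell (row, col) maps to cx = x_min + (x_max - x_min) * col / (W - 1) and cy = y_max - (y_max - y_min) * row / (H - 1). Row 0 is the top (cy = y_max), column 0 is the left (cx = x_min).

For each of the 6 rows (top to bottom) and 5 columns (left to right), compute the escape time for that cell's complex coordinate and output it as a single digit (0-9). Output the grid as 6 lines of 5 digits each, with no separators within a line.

Answer: 33459
33479
33599
36699
49999
59999

Derivation:
(row=0, col=0): c = -1.6500 + 0.8500i → escape time 3
(row=0, col=1): c = -1.2450 + 0.8500i → escape time 3
(row=0, col=2): c = -0.8400 + 0.8500i → escape time 4
(row=0, col=3): c = -0.4350 + 0.8500i → escape time 5
(row=0, col=4): c = -0.0300 + 0.8500i → escape time 9
(row=1, col=0): c = -1.6500 + 0.7140i → escape time 3
(row=1, col=1): c = -1.2450 + 0.7140i → escape time 3
(row=1, col=2): c = -0.8400 + 0.7140i → escape time 4
(row=1, col=3): c = -0.4350 + 0.7140i → escape time 7
(row=1, col=4): c = -0.0300 + 0.7140i → escape time 9
(row=2, col=0): c = -1.6500 + 0.5780i → escape time 3
(row=2, col=1): c = -1.2450 + 0.5780i → escape time 3
(row=2, col=2): c = -0.8400 + 0.5780i → escape time 5
(row=2, col=3): c = -0.4350 + 0.5780i → escape time 9
(row=2, col=4): c = -0.0300 + 0.5780i → escape time 9
(row=3, col=0): c = -1.6500 + 0.4420i → escape time 3
(row=3, col=1): c = -1.2450 + 0.4420i → escape time 6
(row=3, col=2): c = -0.8400 + 0.4420i → escape time 6
(row=3, col=3): c = -0.4350 + 0.4420i → escape time 9
(row=3, col=4): c = -0.0300 + 0.4420i → escape time 9
(row=4, col=0): c = -1.6500 + 0.3060i → escape time 4
(row=4, col=1): c = -1.2450 + 0.3060i → escape time 9
(row=4, col=2): c = -0.8400 + 0.3060i → escape time 9
(row=4, col=3): c = -0.4350 + 0.3060i → escape time 9
(row=4, col=4): c = -0.0300 + 0.3060i → escape time 9
(row=5, col=0): c = -1.6500 + 0.1700i → escape time 5
(row=5, col=1): c = -1.2450 + 0.1700i → escape time 9
(row=5, col=2): c = -0.8400 + 0.1700i → escape time 9
(row=5, col=3): c = -0.4350 + 0.1700i → escape time 9
(row=5, col=4): c = -0.0300 + 0.1700i → escape time 9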